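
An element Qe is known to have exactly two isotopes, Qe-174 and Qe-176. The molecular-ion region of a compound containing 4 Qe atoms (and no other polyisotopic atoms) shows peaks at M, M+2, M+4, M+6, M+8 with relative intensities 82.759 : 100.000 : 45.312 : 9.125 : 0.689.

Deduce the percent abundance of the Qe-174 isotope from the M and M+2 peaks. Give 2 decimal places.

76.80%

Let p = fractional abundance of Qe-174. I(M+2)/I(M) = [C(4,1)·p^3·(1−p)] / p^4 = 4·(1−p)/p = 100.000/82.759 = 1.2083
(1−p)/p = 1.2083/4 = 0.3021  ⇒  p = 1/(1 + 0.3021) = 0.7680
Qe-174: 76.80%, Qe-176: 23.20%.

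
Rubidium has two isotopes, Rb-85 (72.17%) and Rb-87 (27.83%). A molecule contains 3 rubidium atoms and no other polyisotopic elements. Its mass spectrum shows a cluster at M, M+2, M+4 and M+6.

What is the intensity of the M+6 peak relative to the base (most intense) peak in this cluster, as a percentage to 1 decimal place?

(0.7217 + 0.2783)^3 gives M 0.3759, M+2 0.4349, M+4 0.1677, M+6 0.0216; the largest is M+2.
P(M+2) = C(3,1) × 0.7217^2 × 0.2783^1 = 3 × 0.52085089 × 0.2783 = 0.434858 (base)
P(M+6) = C(3,3) × 0.7217^0 × 0.2783^3 = 1 × 1.0000 × 0.02155458 = 0.021555
Relative intensity = 0.021555 / 0.434858 × 100 = 5.0

5.0%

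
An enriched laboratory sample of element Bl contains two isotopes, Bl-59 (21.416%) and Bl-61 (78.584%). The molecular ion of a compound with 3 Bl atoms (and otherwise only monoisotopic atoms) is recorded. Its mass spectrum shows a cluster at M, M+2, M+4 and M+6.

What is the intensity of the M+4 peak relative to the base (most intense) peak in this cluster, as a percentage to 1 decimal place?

(0.21416 + 0.78584)^3 gives M 0.0098, M+2 0.1081, M+4 0.3968, M+6 0.4853; the largest is M+6.
P(M+6) = C(3,3) × 0.21416^0 × 0.78584^3 = 1 × 1.0000 × 0.48529117 = 0.485291 (base)
P(M+4) = C(3,2) × 0.21416^1 × 0.78584^2 = 3 × 0.21416 × 0.61754451 = 0.396760
Relative intensity = 0.396760 / 0.485291 × 100 = 81.8

81.8%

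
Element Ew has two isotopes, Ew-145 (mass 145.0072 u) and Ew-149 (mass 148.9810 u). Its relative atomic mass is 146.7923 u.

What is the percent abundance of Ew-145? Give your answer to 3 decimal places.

With x = fraction of Ew-145 (so Ew-149 is 1 − x):
145.0072·x + 148.9810·(1 − x) = 146.7923
(145.0072 − 148.9810)·x = 146.7923 − 148.9810
x = -2.1887 / -3.9738 = 0.55078 → 55.078% Ew-145, 44.922% Ew-149.

55.078%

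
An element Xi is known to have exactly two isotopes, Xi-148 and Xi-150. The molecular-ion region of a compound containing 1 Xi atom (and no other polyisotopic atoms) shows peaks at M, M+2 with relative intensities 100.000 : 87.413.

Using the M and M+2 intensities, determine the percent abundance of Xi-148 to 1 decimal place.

53.4%

Let p = fractional abundance of Xi-148. I(M+2)/I(M) = [C(1,1)·p^0·(1−p)] / p^1 = 1·(1−p)/p = 87.413/100.000 = 0.8741
(1−p)/p = 0.8741/1 = 0.8741  ⇒  p = 1/(1 + 0.8741) = 0.5336
Xi-148: 53.4%, Xi-150: 46.6%.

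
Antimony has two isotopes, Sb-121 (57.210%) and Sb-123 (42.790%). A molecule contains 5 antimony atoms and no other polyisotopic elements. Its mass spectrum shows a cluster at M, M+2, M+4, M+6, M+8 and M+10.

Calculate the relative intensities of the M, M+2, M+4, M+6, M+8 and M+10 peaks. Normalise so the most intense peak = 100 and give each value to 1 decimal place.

17.9 : 66.8 : 100.0 : 74.8 : 28.0 : 4.2

Each Sb atom is independently Sb-121 (p = 0.57210) or Sb-123 (q = 0.42790); the cluster is the binomial expansion (p + q)^5.
P(M) = 0.57210^5 = 0.061286
P(M+2) = 5 × 0.57210^4 × 0.42790^1 = 0.229192
P(M+4) = 10 × 0.57210^3 × 0.42790^2 = 0.342847
P(M+6) = 10 × 0.57210^2 × 0.42790^3 = 0.256431
P(M+8) = 5 × 0.57210^1 × 0.42790^4 = 0.095898
P(M+10) = 0.42790^5 = 0.014345
The M+4 peak is largest (0.342847); scaling to 100 gives 17.9 : 66.8 : 100.0 : 74.8 : 28.0 : 4.2.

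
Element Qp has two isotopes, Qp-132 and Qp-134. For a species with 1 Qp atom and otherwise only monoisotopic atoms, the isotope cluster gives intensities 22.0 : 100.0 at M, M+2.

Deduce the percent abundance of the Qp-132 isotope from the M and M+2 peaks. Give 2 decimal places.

18.03%

If p is the fraction of Qp that is Qp-132, then I(M+2)/I(M) = [C(1,1)·p^0·(1−p)] / p^1 = 1·(1−p)/p = 100.0/22.0 = 4.5455
(1−p)/p = 4.5455/1 = 4.5455  ⇒  p = 1/(1 + 4.5455) = 0.1803
Qp-132: 18.03%, Qp-134: 81.97%.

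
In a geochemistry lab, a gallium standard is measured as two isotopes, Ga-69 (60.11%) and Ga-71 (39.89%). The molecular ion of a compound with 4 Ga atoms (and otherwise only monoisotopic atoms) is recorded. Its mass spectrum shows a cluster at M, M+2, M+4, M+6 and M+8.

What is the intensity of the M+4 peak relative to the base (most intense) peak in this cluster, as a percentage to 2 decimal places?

Term probabilities: M 0.1306, M+2 0.3465, M+4 0.3450, M+6 0.1526, M+8 0.0253. Base peak = M+2.
P(M+2) = C(4,1) × 0.6011^3 × 0.3989^1 = 4 × 0.21719018 × 0.3989 = 0.346549 (base)
P(M+4) = C(4,2) × 0.6011^2 × 0.3989^2 = 6 × 0.36132121 × 0.15912121 = 0.344963
Relative intensity = 0.344963 / 0.346549 × 100 = 99.54

99.54%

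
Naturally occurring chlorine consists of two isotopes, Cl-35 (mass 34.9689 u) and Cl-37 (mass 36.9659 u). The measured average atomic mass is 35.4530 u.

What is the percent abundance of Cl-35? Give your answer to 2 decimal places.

Writing the weighted mean with unknown fraction x of Cl-35:
34.9689·x + 36.9659·(1 − x) = 35.4530
(34.9689 − 36.9659)·x = 35.4530 − 36.9659
x = -1.5129 / -1.9970 = 0.75759 → 75.76% Cl-35, 24.24% Cl-37.

75.76%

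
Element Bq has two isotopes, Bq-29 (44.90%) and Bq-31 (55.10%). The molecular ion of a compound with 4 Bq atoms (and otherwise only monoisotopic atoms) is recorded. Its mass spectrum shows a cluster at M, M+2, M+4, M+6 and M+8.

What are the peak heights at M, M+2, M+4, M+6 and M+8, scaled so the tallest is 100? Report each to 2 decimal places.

11.07 : 54.33 : 100.00 : 81.81 : 25.10

The 4 Bq atoms are independent, so intensities follow the terms of (0.4490 + 0.5510)^4.
P(M) = 0.4490^4 = 0.040643
P(M+2) = 4 × 0.4490^3 × 0.5510^1 = 0.199504
P(M+4) = 6 × 0.4490^2 × 0.5510^2 = 0.367238
P(M+6) = 4 × 0.4490^1 × 0.5510^3 = 0.300442
P(M+8) = 0.5510^4 = 0.092174
The M+4 peak is largest (0.367238); scaling to 100 gives 11.07 : 54.33 : 100.00 : 81.81 : 25.10.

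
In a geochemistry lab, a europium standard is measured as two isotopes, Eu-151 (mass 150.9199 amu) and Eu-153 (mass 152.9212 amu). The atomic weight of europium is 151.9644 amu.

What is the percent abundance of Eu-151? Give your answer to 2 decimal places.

With x = fraction of Eu-151 (so Eu-153 is 1 − x):
150.9199·x + 152.9212·(1 − x) = 151.9644
(150.9199 − 152.9212)·x = 151.9644 − 152.9212
x = -0.9568 / -2.0013 = 0.47809 → 47.81% Eu-151, 52.19% Eu-153.

47.81%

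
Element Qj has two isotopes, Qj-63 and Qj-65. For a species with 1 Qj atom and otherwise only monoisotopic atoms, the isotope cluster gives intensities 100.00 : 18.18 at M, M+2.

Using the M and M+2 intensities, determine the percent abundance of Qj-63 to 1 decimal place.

84.6%

Write p for the Qj-63 fraction. I(M+2)/I(M) = [C(1,1)·p^0·(1−p)] / p^1 = 1·(1−p)/p = 18.18/100.00 = 0.1818
(1−p)/p = 0.1818/1 = 0.1818  ⇒  p = 1/(1 + 0.1818) = 0.8462
Qj-63: 84.6%, Qj-65: 15.4%.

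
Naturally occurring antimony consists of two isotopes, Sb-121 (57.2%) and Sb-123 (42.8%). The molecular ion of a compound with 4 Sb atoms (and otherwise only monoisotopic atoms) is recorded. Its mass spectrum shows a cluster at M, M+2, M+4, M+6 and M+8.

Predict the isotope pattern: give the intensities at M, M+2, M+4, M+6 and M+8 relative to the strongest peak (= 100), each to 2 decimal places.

Each Sb atom is independently Sb-121 (p = 0.572) or Sb-123 (q = 0.428); the cluster is the binomial expansion (p + q)^4.
P(M) = 0.572^4 = 0.107049
P(M+2) = 4 × 0.572^3 × 0.428^1 = 0.320400
P(M+4) = 6 × 0.572^2 × 0.428^2 = 0.359609
P(M+6) = 4 × 0.572^1 × 0.428^3 = 0.179385
P(M+8) = 0.428^4 = 0.033556
The M+4 peak is largest (0.359609); scaling to 100 gives 29.77 : 89.10 : 100.00 : 49.88 : 9.33.

29.77 : 89.10 : 100.00 : 49.88 : 9.33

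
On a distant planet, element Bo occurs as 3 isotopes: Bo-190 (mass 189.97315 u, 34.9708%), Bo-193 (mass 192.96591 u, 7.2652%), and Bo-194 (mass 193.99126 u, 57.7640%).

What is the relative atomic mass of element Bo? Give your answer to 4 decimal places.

192.5116 u

The abundance-weighted mean is 0.349708 × 189.97315 + 0.072652 × 192.96591 + 0.577640 × 193.99126
= 66.435130 + 14.019359 + 112.057111 = 192.511600 u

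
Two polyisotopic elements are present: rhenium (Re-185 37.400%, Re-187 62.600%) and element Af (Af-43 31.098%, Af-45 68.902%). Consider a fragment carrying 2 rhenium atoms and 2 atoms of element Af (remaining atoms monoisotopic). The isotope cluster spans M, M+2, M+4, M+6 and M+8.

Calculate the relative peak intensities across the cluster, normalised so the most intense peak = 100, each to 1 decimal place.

Rhenium pattern (n=2): 0.139876 : 0.468248 : 0.391876
Element Af pattern (n=2): 0.09670856 : 0.42854288 : 0.47474856
Convolve the two distributions (both contribute in 2-u steps):
  M: 0.139876×0.09670856 = 0.013527
  M+2: 0.139876×0.42854288 + 0.468248×0.09670856 = 0.105226
  M+4: 0.139876×0.47474856 + 0.468248×0.42854288 + 0.391876×0.09670856 = 0.304968
  M+6: 0.468248×0.47474856 + 0.391876×0.42854288 = 0.390236
  M+8: 0.391876×0.47474856 = 0.186043
Scale to base peak (0.390236) = 100: 3.5 : 27.0 : 78.1 : 100.0 : 47.7

3.5 : 27.0 : 78.1 : 100.0 : 47.7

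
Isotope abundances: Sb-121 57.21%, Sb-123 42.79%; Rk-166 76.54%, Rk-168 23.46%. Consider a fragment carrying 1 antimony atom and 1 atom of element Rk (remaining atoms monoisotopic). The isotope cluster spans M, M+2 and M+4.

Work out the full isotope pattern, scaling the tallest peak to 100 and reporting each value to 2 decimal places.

94.84 : 100.00 : 21.74

Antimony pattern (n=1): 0.5721 : 0.4279
Element Rk pattern (n=1): 0.7654 : 0.2346
Convolve the two distributions (both contribute in 2-u steps):
  M: 0.5721×0.7654 = 0.437885
  M+2: 0.5721×0.2346 + 0.4279×0.7654 = 0.461729
  M+4: 0.4279×0.2346 = 0.100385
Scale to base peak (0.461729) = 100: 94.84 : 100.00 : 21.74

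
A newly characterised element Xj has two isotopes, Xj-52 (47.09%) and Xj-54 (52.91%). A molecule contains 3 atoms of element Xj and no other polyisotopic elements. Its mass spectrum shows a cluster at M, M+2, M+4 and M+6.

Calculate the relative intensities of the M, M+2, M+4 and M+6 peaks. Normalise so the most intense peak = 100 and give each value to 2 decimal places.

Expanding (0.4709 + 0.5291)^3:
P(M) = 0.4709^3 = 0.104421
P(M+2) = 3 × 0.4709^2 × 0.5291^1 = 0.351979
P(M+4) = 3 × 0.4709^1 × 0.5291^2 = 0.395481
P(M+6) = 0.5291^3 = 0.148120
The M+4 peak is largest (0.395481); scaling to 100 gives 26.40 : 89.00 : 100.00 : 37.45.

26.40 : 89.00 : 100.00 : 37.45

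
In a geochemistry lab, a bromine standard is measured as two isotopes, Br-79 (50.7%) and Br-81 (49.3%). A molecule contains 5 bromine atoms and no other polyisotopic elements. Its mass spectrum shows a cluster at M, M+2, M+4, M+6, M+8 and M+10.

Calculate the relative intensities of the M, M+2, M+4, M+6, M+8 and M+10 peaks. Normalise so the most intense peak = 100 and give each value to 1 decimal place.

10.6 : 51.4 : 100.0 : 97.2 : 47.3 : 9.2

Each Br atom is independently Br-79 (p = 0.507) or Br-81 (q = 0.493); the cluster is the binomial expansion (p + q)^5.
P(M) = 0.507^5 = 0.033500
P(M+2) = 5 × 0.507^4 × 0.493^1 = 0.162873
P(M+4) = 10 × 0.507^3 × 0.493^2 = 0.316751
P(M+6) = 10 × 0.507^2 × 0.493^3 = 0.308004
P(M+8) = 5 × 0.507^1 × 0.493^4 = 0.149750
P(M+10) = 0.493^5 = 0.029123
The M+4 peak is largest (0.316751); scaling to 100 gives 10.6 : 51.4 : 100.0 : 97.2 : 47.3 : 9.2.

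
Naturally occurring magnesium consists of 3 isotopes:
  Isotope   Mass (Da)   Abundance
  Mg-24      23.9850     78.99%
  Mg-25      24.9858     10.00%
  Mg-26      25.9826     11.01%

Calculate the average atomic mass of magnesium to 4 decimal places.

24.3050 Da

The abundance-weighted mean is 0.7899 × 23.9850 + 0.1000 × 24.9858 + 0.1101 × 25.9826
= 18.94575 + 2.49858 + 2.86068 = 24.30501 Da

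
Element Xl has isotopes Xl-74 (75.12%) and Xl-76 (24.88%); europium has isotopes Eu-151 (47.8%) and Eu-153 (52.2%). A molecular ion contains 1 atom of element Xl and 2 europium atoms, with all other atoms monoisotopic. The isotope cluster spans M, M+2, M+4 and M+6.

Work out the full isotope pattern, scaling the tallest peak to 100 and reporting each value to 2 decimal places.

39.76 : 100.00 : 76.17 : 15.70

Element Xl pattern (n=1): 0.7512 : 0.2488
Europium pattern (n=2): 0.228484 : 0.499032 : 0.272484
Convolve the two distributions (both contribute in 2-u steps):
  M: 0.7512×0.228484 = 0.171637
  M+2: 0.7512×0.499032 + 0.2488×0.228484 = 0.431720
  M+4: 0.7512×0.272484 + 0.2488×0.499032 = 0.328849
  M+6: 0.2488×0.272484 = 0.067794
Scale to base peak (0.431720) = 100: 39.76 : 100.00 : 76.17 : 15.70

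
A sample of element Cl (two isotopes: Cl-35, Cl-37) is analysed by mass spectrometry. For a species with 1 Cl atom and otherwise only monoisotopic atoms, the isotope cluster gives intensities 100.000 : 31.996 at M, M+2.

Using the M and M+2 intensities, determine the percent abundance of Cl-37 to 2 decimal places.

24.24%

Let p = fractional abundance of Cl-35. I(M+2)/I(M) = [C(1,1)·p^0·(1−p)] / p^1 = 1·(1−p)/p = 31.996/100.000 = 0.3200
(1−p)/p = 0.3200/1 = 0.3200  ⇒  p = 1/(1 + 0.3200) = 0.7576
Cl-35: 75.76%, Cl-37: 24.24%.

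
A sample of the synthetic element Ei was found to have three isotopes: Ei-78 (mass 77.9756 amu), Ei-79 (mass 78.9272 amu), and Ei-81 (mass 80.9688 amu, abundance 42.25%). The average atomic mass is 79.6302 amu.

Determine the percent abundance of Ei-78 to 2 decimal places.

Let x and y be the fractions of Ei-78 and Ei-79. Then x + y = 1 − 0.4225 = 0.5775 and 77.9756x + 78.9272y = 79.6302 − 0.4225×80.9688 = 45.420882.
Substituting: 77.9756x + 78.9272(0.5775 − x) = 45.420882
(77.9756 − 78.9272)x = -0.159576  ⇒  x = 0.16769, y = 0.40981
Ei-78: 16.77%, Ei-79: 40.98%.

16.77%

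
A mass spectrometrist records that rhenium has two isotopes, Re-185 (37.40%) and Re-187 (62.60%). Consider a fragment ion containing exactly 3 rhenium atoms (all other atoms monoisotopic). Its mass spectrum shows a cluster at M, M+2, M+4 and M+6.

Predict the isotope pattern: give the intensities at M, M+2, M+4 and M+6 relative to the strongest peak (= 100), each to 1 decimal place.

11.9 : 59.7 : 100.0 : 55.8

Each Re atom is independently Re-185 (p = 0.3740) or Re-187 (q = 0.6260); the cluster is the binomial expansion (p + q)^3.
P(M) = 0.3740^3 = 0.052314
P(M+2) = 3 × 0.3740^2 × 0.6260^1 = 0.262687
P(M+4) = 3 × 0.3740^1 × 0.6260^2 = 0.439685
P(M+6) = 0.6260^3 = 0.245314
The M+4 peak is largest (0.439685); scaling to 100 gives 11.9 : 59.7 : 100.0 : 55.8.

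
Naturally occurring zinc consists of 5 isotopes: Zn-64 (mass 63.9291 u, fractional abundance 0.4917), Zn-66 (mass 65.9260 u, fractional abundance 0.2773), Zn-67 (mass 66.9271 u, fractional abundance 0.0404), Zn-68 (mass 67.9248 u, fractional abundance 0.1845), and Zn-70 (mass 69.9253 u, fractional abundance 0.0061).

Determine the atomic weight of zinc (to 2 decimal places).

Weight each isotope mass by its fractional abundance: 0.4917 × 63.9291 + 0.2773 × 65.9260 + 0.0404 × 66.9271 + 0.1845 × 67.9248 + 0.0061 × 69.9253
= 31.43394 + 18.28128 + 2.70385 + 12.53213 + 0.42654 = 65.37774 u

65.38 u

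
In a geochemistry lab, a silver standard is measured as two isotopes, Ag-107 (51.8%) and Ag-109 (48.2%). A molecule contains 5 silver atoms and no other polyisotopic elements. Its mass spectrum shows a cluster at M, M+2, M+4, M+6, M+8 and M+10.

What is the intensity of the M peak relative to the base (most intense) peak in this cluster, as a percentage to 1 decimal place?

(0.518 + 0.482)^5 gives M 0.0373, M+2 0.1735, M+4 0.3229, M+6 0.3005, M+8 0.1398, M+10 0.0260; the largest is M+4.
P(M+4) = C(5,2) × 0.518^3 × 0.482^2 = 10 × 0.13899183 × 0.232324 = 0.322911 (base)
P(M) = C(5,0) × 0.518^5 × 0.482^0 = 1 × 0.03729484 × 1.0000 = 0.037295
Relative intensity = 0.037295 / 0.322911 × 100 = 11.5

11.5%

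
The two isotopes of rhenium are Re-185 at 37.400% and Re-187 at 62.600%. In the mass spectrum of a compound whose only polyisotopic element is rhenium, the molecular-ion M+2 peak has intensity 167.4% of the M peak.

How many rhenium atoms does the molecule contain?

1

For n independent Re atoms, I(M+2)/I(M) = n · (abundance Re-187) / (abundance Re-185) = n · 0.62600/0.37400.
n = 1.674 × 0.37400/0.62600 = 1.00 ≈ 1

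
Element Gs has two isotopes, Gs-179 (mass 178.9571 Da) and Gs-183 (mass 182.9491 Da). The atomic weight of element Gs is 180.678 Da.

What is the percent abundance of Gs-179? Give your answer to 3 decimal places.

Let x be the fractional abundance of Gs-179; then Gs-183 has abundance 1 − x.
178.9571·x + 182.9491·(1 − x) = 180.678
(178.9571 − 182.9491)·x = 180.678 − 182.9491
x = -2.2711 / -3.9920 = 0.56891 → 56.891% Gs-179, 43.109% Gs-183.

56.891%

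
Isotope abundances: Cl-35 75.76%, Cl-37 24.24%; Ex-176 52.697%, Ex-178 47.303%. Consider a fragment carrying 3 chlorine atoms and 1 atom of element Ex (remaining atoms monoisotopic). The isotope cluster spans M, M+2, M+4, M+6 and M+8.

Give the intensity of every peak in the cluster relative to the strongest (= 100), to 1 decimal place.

Chlorine pattern (n=3): 0.4348304 : 0.41738208 : 0.13354464 : 0.01424288
Element Ex pattern (n=1): 0.52697 : 0.47303
Convolve the two distributions (both contribute in 2-u steps):
  M: 0.4348304×0.52697 = 0.229143
  M+2: 0.4348304×0.47303 + 0.41738208×0.52697 = 0.425636
  M+4: 0.41738208×0.47303 + 0.13354464×0.52697 = 0.267808
  M+6: 0.13354464×0.47303 + 0.01424288×0.52697 = 0.070676
  M+8: 0.01424288×0.47303 = 0.006737
Scale to base peak (0.425636) = 100: 53.8 : 100.0 : 62.9 : 16.6 : 1.6

53.8 : 100.0 : 62.9 : 16.6 : 1.6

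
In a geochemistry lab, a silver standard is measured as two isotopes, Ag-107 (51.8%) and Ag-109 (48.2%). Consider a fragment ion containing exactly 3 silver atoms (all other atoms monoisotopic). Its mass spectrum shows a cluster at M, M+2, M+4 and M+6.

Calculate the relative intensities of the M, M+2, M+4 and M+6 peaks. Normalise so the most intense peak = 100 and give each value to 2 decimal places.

35.82 : 100.00 : 93.05 : 28.86

Expanding (0.518 + 0.482)^3:
P(M) = 0.518^3 = 0.138992
P(M+2) = 3 × 0.518^2 × 0.482^1 = 0.387997
P(M+4) = 3 × 0.518^1 × 0.482^2 = 0.361031
P(M+6) = 0.482^3 = 0.111980
The M+2 peak is largest (0.387997); scaling to 100 gives 35.82 : 100.00 : 93.05 : 28.86.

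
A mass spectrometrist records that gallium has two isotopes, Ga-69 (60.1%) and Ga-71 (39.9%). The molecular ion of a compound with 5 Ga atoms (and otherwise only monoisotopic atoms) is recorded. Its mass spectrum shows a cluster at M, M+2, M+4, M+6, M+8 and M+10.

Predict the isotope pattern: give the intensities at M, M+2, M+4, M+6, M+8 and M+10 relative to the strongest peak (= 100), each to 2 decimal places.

The 5 Ga atoms are independent, so intensities follow the terms of (0.601 + 0.399)^5.
P(M) = 0.601^5 = 0.078410
P(M+2) = 5 × 0.601^4 × 0.399^1 = 0.260280
P(M+4) = 10 × 0.601^3 × 0.399^2 = 0.345596
P(M+6) = 10 × 0.601^2 × 0.399^3 = 0.229439
P(M+8) = 5 × 0.601^1 × 0.399^4 = 0.076162
P(M+10) = 0.399^5 = 0.010113
The M+4 peak is largest (0.345596); scaling to 100 gives 22.69 : 75.31 : 100.00 : 66.39 : 22.04 : 2.93.

22.69 : 75.31 : 100.00 : 66.39 : 22.04 : 2.93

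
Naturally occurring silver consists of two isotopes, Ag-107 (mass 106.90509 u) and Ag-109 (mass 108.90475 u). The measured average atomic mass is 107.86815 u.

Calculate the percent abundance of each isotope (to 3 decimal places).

Ag-107: 51.839%, Ag-109: 48.161%

With x = fraction of Ag-107 (so Ag-109 is 1 − x):
106.90509·x + 108.90475·(1 − x) = 107.86815
(106.90509 − 108.90475)·x = 107.86815 − 108.90475
x = -1.03660 / -1.99966 = 0.51839 → 51.839% Ag-107, 48.161% Ag-109.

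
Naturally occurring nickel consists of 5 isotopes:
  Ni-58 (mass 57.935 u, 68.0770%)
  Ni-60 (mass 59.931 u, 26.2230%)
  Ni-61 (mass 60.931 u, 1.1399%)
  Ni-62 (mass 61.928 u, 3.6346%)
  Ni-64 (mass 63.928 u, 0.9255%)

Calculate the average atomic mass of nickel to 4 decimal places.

58.6932 u

Weight each isotope mass by its fractional abundance: 0.680770 × 57.935 + 0.262230 × 59.931 + 0.011399 × 60.931 + 0.036346 × 61.928 + 0.009255 × 63.928
= 39.44041 + 15.71571 + 0.69455 + 2.25084 + 0.59165 = 58.69316 u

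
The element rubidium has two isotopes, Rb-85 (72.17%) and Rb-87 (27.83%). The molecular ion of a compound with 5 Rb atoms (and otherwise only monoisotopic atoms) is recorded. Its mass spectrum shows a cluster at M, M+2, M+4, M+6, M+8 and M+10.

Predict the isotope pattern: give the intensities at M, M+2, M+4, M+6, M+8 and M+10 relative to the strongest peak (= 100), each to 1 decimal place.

Expanding (0.7217 + 0.2783)^5:
P(M) = 0.7217^5 = 0.195787
P(M+2) = 5 × 0.7217^4 × 0.2783^1 = 0.377494
P(M+4) = 10 × 0.7217^3 × 0.2783^2 = 0.291136
P(M+6) = 10 × 0.7217^2 × 0.2783^3 = 0.112267
P(M+8) = 5 × 0.7217^1 × 0.2783^4 = 0.021646
P(M+10) = 0.2783^5 = 0.001669
The M+2 peak is largest (0.377494); scaling to 100 gives 51.9 : 100.0 : 77.1 : 29.7 : 5.7 : 0.4.

51.9 : 100.0 : 77.1 : 29.7 : 5.7 : 0.4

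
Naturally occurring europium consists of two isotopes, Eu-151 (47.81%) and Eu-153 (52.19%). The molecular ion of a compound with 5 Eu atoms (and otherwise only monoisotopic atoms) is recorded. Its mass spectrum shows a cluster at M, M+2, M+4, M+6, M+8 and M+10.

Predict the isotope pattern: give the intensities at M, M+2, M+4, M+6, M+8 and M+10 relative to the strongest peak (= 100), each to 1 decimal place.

7.7 : 42.0 : 91.6 : 100.0 : 54.6 : 11.9

The 5 Eu atoms are independent, so intensities follow the terms of (0.4781 + 0.5219)^5.
P(M) = 0.4781^5 = 0.024980
P(M+2) = 5 × 0.4781^4 × 0.5219^1 = 0.136343
P(M+4) = 10 × 0.4781^3 × 0.5219^2 = 0.297667
P(M+6) = 10 × 0.4781^2 × 0.5219^3 = 0.324937
P(M+8) = 5 × 0.4781^1 × 0.5219^4 = 0.177353
P(M+10) = 0.5219^5 = 0.038720
The M+6 peak is largest (0.324937); scaling to 100 gives 7.7 : 42.0 : 91.6 : 100.0 : 54.6 : 11.9.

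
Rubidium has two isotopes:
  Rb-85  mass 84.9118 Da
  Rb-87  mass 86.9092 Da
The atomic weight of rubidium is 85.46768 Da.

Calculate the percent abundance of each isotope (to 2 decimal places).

Writing the weighted mean with unknown fraction x of Rb-85:
84.9118·x + 86.9092·(1 − x) = 85.46768
(84.9118 − 86.9092)·x = 85.46768 − 86.9092
x = -1.44152 / -1.9974 = 0.72170 → 72.17% Rb-85, 27.83% Rb-87.

Rb-85: 72.17%, Rb-87: 27.83%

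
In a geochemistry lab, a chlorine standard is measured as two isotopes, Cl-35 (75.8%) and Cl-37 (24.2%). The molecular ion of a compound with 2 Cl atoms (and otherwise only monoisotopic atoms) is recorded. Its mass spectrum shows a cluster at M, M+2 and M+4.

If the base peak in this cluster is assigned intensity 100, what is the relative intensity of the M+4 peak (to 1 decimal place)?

10.2

Term probabilities: M 0.5746, M+2 0.3669, M+4 0.0586. Base peak = M.
P(M) = C(2,0) × 0.758^2 × 0.242^0 = 1 × 0.574564 × 1.0000 = 0.574564 (base)
P(M+4) = C(2,2) × 0.758^0 × 0.242^2 = 1 × 1.0000 × 0.058564 = 0.058564
Relative intensity = 0.058564 / 0.574564 × 100 = 10.2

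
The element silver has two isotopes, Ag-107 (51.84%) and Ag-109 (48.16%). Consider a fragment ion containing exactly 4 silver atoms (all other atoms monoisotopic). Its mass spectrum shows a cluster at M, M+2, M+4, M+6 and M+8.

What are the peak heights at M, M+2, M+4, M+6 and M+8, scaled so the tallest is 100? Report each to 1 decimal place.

The 4 Ag atoms are independent, so intensities follow the terms of (0.5184 + 0.4816)^4.
P(M) = 0.5184^4 = 0.072220
P(M+2) = 4 × 0.5184^3 × 0.4816^1 = 0.268375
P(M+4) = 6 × 0.5184^2 × 0.4816^2 = 0.373985
P(M+6) = 4 × 0.5184^1 × 0.4816^3 = 0.231624
P(M+8) = 0.4816^4 = 0.053795
The M+4 peak is largest (0.373985); scaling to 100 gives 19.3 : 71.8 : 100.0 : 61.9 : 14.4.

19.3 : 71.8 : 100.0 : 61.9 : 14.4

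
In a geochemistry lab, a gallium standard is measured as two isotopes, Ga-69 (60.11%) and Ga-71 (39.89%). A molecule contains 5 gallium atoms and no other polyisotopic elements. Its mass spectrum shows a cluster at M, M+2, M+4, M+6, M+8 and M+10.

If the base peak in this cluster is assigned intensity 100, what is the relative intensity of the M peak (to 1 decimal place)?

Term probabilities: M 0.0785, M+2 0.2604, M+4 0.3456, M+6 0.2293, M+8 0.0761, M+10 0.0101. Base peak = M+4.
P(M+4) = C(5,2) × 0.6011^3 × 0.3989^2 = 10 × 0.21719018 × 0.15912121 = 0.345596 (base)
P(M) = C(5,0) × 0.6011^5 × 0.3989^0 = 1 × 0.07847542 × 1.0000 = 0.078475
Relative intensity = 0.078475 / 0.345596 × 100 = 22.7

22.7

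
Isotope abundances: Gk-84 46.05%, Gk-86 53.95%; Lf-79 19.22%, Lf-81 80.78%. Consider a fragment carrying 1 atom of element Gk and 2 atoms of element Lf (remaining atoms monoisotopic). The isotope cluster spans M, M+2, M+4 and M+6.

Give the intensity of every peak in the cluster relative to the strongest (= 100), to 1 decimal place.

3.6 : 34.8 : 100.0 : 75.2

Element Gk pattern (n=1): 0.4605 : 0.5395
Element Lf pattern (n=2): 0.03694084 : 0.31051832 : 0.65254084
Convolve the two distributions (both contribute in 2-u steps):
  M: 0.4605×0.03694084 = 0.017011
  M+2: 0.4605×0.31051832 + 0.5395×0.03694084 = 0.162923
  M+4: 0.4605×0.65254084 + 0.5395×0.31051832 = 0.468020
  M+6: 0.5395×0.65254084 = 0.352046
Scale to base peak (0.468020) = 100: 3.6 : 34.8 : 100.0 : 75.2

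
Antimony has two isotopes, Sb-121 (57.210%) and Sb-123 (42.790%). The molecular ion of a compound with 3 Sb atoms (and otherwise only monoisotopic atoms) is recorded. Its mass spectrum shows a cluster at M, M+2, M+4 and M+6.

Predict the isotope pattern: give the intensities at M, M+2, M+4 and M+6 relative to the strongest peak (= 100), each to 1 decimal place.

Each Sb atom is independently Sb-121 (p = 0.57210) or Sb-123 (q = 0.42790); the cluster is the binomial expansion (p + q)^3.
P(M) = 0.57210^3 = 0.187247
P(M+2) = 3 × 0.57210^2 × 0.42790^1 = 0.420153
P(M+4) = 3 × 0.57210^1 × 0.42790^2 = 0.314252
P(M+6) = 0.42790^3 = 0.078348
The M+2 peak is largest (0.420153); scaling to 100 gives 44.6 : 100.0 : 74.8 : 18.6.

44.6 : 100.0 : 74.8 : 18.6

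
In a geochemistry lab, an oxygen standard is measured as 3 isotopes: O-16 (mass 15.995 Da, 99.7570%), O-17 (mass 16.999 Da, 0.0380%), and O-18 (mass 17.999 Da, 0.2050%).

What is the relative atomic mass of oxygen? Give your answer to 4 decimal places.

Average mass = Σ (abundance × isotope mass) = 0.997570 × 15.995 + 0.000380 × 16.999 + 0.002050 × 17.999
= 15.95613 + 0.00646 + 0.03690 = 15.99949 Da

15.9995 Da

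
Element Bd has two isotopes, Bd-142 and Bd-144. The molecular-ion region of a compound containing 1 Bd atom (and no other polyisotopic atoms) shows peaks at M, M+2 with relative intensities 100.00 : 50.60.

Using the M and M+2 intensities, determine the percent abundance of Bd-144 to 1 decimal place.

Let p = fractional abundance of Bd-142. I(M+2)/I(M) = [C(1,1)·p^0·(1−p)] / p^1 = 1·(1−p)/p = 50.60/100.00 = 0.5060
(1−p)/p = 0.5060/1 = 0.5060  ⇒  p = 1/(1 + 0.5060) = 0.6640
Bd-142: 66.4%, Bd-144: 33.6%.

33.6%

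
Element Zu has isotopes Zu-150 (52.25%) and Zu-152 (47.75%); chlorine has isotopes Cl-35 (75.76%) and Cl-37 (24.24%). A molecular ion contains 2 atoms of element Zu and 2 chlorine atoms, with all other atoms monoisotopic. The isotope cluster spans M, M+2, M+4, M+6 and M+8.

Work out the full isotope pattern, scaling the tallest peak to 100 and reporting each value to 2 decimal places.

40.52 : 100.00 : 85.39 : 29.24 : 3.46

Element Zu pattern (n=2): 0.27300625 : 0.4989875 : 0.22800625
Chlorine pattern (n=2): 0.57395776 : 0.36728448 : 0.05875776
Convolve the two distributions (both contribute in 2-u steps):
  M: 0.27300625×0.57395776 = 0.156694
  M+2: 0.27300625×0.36728448 + 0.4989875×0.57395776 = 0.386669
  M+4: 0.27300625×0.05875776 + 0.4989875×0.36728448 + 0.22800625×0.57395776 = 0.330178
  M+6: 0.4989875×0.05875776 + 0.22800625×0.36728448 = 0.113063
  M+8: 0.22800625×0.05875776 = 0.013397
Scale to base peak (0.386669) = 100: 40.52 : 100.00 : 85.39 : 29.24 : 3.46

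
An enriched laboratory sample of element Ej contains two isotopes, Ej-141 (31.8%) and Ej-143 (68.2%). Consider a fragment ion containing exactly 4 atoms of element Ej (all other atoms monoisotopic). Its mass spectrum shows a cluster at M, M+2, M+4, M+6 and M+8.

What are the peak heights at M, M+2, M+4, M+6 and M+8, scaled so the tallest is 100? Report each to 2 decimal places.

Expanding (0.318 + 0.682)^4:
P(M) = 0.318^4 = 0.010226
P(M+2) = 4 × 0.318^3 × 0.682^1 = 0.087725
P(M+4) = 6 × 0.318^2 × 0.682^2 = 0.282211
P(M+6) = 4 × 0.318^1 × 0.682^3 = 0.403497
P(M+8) = 0.682^4 = 0.216340
The M+6 peak is largest (0.403497); scaling to 100 gives 2.53 : 21.74 : 69.94 : 100.00 : 53.62.

2.53 : 21.74 : 69.94 : 100.00 : 53.62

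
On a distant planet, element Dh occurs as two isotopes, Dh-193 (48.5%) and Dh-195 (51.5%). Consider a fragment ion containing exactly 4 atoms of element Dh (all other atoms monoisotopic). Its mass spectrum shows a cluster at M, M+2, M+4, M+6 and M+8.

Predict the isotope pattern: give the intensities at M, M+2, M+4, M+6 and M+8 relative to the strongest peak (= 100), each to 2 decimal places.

14.78 : 62.78 : 100.00 : 70.79 : 18.79

The 4 Dh atoms are independent, so intensities follow the terms of (0.485 + 0.515)^4.
P(M) = 0.485^4 = 0.055331
P(M+2) = 4 × 0.485^3 × 0.515^1 = 0.235013
P(M+4) = 6 × 0.485^2 × 0.515^2 = 0.374325
P(M+6) = 4 × 0.485^1 × 0.515^3 = 0.264986
P(M+8) = 0.515^4 = 0.070344
The M+4 peak is largest (0.374325); scaling to 100 gives 14.78 : 62.78 : 100.00 : 70.79 : 18.79.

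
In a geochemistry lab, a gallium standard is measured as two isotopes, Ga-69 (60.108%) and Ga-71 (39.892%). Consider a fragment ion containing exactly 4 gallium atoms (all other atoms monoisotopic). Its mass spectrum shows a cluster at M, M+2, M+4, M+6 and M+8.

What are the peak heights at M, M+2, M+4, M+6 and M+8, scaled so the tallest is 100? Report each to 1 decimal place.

37.7 : 100.0 : 99.6 : 44.0 : 7.3

Each Ga atom is independently Ga-69 (p = 0.60108) or Ga-71 (q = 0.39892); the cluster is the binomial expansion (p + q)^4.
P(M) = 0.60108^4 = 0.130536
P(M+2) = 4 × 0.60108^3 × 0.39892^1 = 0.346531
P(M+4) = 6 × 0.60108^2 × 0.39892^2 = 0.344975
P(M+6) = 4 × 0.60108^1 × 0.39892^3 = 0.152633
P(M+8) = 0.39892^4 = 0.025325
The M+2 peak is largest (0.346531); scaling to 100 gives 37.7 : 100.0 : 99.6 : 44.0 : 7.3.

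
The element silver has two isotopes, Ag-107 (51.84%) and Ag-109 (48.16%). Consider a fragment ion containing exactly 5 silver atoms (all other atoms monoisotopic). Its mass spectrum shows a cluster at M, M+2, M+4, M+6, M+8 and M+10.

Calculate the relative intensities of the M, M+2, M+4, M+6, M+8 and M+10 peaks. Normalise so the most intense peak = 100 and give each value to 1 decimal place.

The 5 Ag atoms are independent, so intensities follow the terms of (0.5184 + 0.4816)^5.
P(M) = 0.5184^5 = 0.037439
P(M+2) = 5 × 0.5184^4 × 0.4816^1 = 0.173907
P(M+4) = 10 × 0.5184^3 × 0.4816^2 = 0.323123
P(M+6) = 10 × 0.5184^2 × 0.4816^3 = 0.300185
P(M+8) = 5 × 0.5184^1 × 0.4816^4 = 0.139438
P(M+10) = 0.4816^5 = 0.025908
The M+4 peak is largest (0.323123); scaling to 100 gives 11.6 : 53.8 : 100.0 : 92.9 : 43.2 : 8.0.

11.6 : 53.8 : 100.0 : 92.9 : 43.2 : 8.0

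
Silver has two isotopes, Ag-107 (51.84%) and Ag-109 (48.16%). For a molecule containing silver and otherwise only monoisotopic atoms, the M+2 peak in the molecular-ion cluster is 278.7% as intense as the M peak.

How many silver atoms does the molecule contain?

With n Ag atoms, P(M+2)/P(M) = C(n,1)·p^(n−1)q / p^n = n·q/p = n · 0.4816/0.5184.
n = 2.787 × 0.5184/0.4816 = 3.00 ≈ 3

3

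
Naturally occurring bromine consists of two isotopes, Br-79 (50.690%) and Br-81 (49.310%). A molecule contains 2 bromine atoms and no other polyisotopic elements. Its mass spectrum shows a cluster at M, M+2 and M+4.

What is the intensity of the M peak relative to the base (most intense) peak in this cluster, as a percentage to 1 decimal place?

(0.50690 + 0.49310)^2 gives M 0.2569, M+2 0.4999, M+4 0.2431; the largest is M+2.
P(M+2) = C(2,1) × 0.50690^1 × 0.49310^1 = 2 × 0.5069 × 0.4931 = 0.499905 (base)
P(M) = C(2,0) × 0.50690^2 × 0.49310^0 = 1 × 0.25694761 × 1.0000 = 0.256948
Relative intensity = 0.256948 / 0.499905 × 100 = 51.4

51.4%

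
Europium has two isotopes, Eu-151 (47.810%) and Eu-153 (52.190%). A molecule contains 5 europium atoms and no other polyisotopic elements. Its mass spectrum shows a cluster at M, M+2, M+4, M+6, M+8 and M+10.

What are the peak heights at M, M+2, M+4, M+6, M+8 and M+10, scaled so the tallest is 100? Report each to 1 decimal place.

Each Eu atom is independently Eu-151 (p = 0.47810) or Eu-153 (q = 0.52190); the cluster is the binomial expansion (p + q)^5.
P(M) = 0.47810^5 = 0.024980
P(M+2) = 5 × 0.47810^4 × 0.52190^1 = 0.136343
P(M+4) = 10 × 0.47810^3 × 0.52190^2 = 0.297667
P(M+6) = 10 × 0.47810^2 × 0.52190^3 = 0.324937
P(M+8) = 5 × 0.47810^1 × 0.52190^4 = 0.177353
P(M+10) = 0.52190^5 = 0.038720
The M+6 peak is largest (0.324937); scaling to 100 gives 7.7 : 42.0 : 91.6 : 100.0 : 54.6 : 11.9.

7.7 : 42.0 : 91.6 : 100.0 : 54.6 : 11.9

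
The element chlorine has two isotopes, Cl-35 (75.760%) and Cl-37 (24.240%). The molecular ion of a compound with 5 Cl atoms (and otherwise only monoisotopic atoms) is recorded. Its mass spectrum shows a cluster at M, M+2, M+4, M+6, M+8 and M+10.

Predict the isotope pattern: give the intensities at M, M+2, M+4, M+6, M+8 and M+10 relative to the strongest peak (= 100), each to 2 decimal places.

62.51 : 100.00 : 63.99 : 20.47 : 3.28 : 0.21

Expanding (0.75760 + 0.24240)^5:
P(M) = 0.75760^5 = 0.249574
P(M+2) = 5 × 0.75760^4 × 0.24240^1 = 0.399266
P(M+4) = 10 × 0.75760^3 × 0.24240^2 = 0.255497
P(M+6) = 10 × 0.75760^2 × 0.24240^3 = 0.081748
P(M+8) = 5 × 0.75760^1 × 0.24240^4 = 0.013078
P(M+10) = 0.24240^5 = 0.000837
The M+2 peak is largest (0.399266); scaling to 100 gives 62.51 : 100.00 : 63.99 : 20.47 : 3.28 : 0.21.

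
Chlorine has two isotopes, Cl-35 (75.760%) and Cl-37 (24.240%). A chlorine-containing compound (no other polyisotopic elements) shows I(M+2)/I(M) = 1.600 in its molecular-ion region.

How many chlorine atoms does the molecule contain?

5

For n independent Cl atoms, I(M+2)/I(M) = n · (abundance Cl-37) / (abundance Cl-35) = n · 0.24240/0.75760.
n = 1.600 × 0.75760/0.24240 = 5.00 ≈ 5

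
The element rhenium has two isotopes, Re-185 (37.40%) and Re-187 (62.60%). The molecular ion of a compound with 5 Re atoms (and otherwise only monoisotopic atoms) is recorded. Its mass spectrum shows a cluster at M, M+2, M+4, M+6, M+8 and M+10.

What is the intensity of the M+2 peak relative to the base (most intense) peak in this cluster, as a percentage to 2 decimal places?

17.85%

Term probabilities: M 0.0073, M+2 0.0612, M+4 0.2050, M+6 0.3431, M+8 0.2872, M+10 0.0961. Base peak = M+6.
P(M+6) = C(5,3) × 0.3740^2 × 0.6260^3 = 10 × 0.139876 × 0.24531438 = 0.343136 (base)
P(M+2) = C(5,1) × 0.3740^4 × 0.6260^1 = 5 × 0.0195653 × 0.6260 = 0.061239
Relative intensity = 0.061239 / 0.343136 × 100 = 17.85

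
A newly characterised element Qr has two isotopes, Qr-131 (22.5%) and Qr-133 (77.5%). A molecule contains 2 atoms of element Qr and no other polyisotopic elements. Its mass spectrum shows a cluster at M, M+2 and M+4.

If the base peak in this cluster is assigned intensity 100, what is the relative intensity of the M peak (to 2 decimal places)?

8.43

Binomial terms of (0.225 + 0.775)^2: M 0.0506, M+2 0.3488, M+4 0.6006 → M+4 is the base peak.
P(M+4) = C(2,2) × 0.225^0 × 0.775^2 = 1 × 1.0000 × 0.600625 = 0.600625 (base)
P(M) = C(2,0) × 0.225^2 × 0.775^0 = 1 × 0.050625 × 1.0000 = 0.050625
Relative intensity = 0.050625 / 0.600625 × 100 = 8.43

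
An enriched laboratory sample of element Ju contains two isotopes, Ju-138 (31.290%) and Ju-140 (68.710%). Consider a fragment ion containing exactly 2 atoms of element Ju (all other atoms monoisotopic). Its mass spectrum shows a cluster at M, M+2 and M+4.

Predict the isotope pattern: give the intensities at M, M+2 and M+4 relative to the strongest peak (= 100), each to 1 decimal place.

20.7 : 91.1 : 100.0

Each Ju atom is independently Ju-138 (p = 0.31290) or Ju-140 (q = 0.68710); the cluster is the binomial expansion (p + q)^2.
P(M) = 0.31290^2 = 0.097906
P(M+2) = 2 × 0.31290^1 × 0.68710^1 = 0.429987
P(M+4) = 0.68710^2 = 0.472106
The M+4 peak is largest (0.472106); scaling to 100 gives 20.7 : 91.1 : 100.0.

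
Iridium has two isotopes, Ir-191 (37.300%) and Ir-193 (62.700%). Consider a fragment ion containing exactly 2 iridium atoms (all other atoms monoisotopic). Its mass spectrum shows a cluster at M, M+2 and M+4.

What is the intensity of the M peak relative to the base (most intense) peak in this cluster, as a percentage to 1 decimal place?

Term probabilities: M 0.1391, M+2 0.4677, M+4 0.3931. Base peak = M+2.
P(M+2) = C(2,1) × 0.37300^1 × 0.62700^1 = 2 × 0.3730 × 0.6270 = 0.467742 (base)
P(M) = C(2,0) × 0.37300^2 × 0.62700^0 = 1 × 0.139129 × 1.0000 = 0.139129
Relative intensity = 0.139129 / 0.467742 × 100 = 29.7

29.7%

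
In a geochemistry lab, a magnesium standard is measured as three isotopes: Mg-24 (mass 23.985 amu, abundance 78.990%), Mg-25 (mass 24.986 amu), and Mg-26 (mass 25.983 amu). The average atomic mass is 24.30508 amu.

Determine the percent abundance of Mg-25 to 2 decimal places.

10.00%

Let x and y be the fractions of Mg-25 and Mg-26. Then x + y = 1 − 0.78990 = 0.21010 and 24.986x + 25.983y = 24.30508 − 0.78990×23.985 = 5.3593285.
Substituting: 24.986x + 25.983(0.21010 − x) = 5.3593285
(24.986 − 25.983)x = -0.0996998  ⇒  x = 0.10000, y = 0.11010
Mg-25: 10.00%, Mg-26: 11.01%.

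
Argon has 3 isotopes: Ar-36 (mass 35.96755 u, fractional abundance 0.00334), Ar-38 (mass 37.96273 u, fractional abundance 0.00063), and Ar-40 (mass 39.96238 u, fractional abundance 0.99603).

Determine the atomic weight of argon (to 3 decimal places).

39.948 u

The abundance-weighted mean is 0.00334 × 35.96755 + 0.00063 × 37.96273 + 0.99603 × 39.96238
= 0.120132 + 0.023917 + 39.803729 = 39.947778 u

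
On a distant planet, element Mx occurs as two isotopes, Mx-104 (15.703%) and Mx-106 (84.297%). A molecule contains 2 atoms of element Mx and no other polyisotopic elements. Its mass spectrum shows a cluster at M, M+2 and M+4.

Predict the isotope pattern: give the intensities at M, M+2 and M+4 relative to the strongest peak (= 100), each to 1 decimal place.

3.5 : 37.3 : 100.0

Each Mx atom is independently Mx-104 (p = 0.15703) or Mx-106 (q = 0.84297); the cluster is the binomial expansion (p + q)^2.
P(M) = 0.15703^2 = 0.024658
P(M+2) = 2 × 0.15703^1 × 0.84297^1 = 0.264743
P(M+4) = 0.84297^2 = 0.710598
The M+4 peak is largest (0.710598); scaling to 100 gives 3.5 : 37.3 : 100.0.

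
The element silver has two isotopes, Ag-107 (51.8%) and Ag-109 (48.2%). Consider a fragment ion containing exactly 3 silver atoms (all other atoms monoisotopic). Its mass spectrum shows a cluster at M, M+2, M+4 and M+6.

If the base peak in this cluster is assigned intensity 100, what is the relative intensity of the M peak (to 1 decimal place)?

35.8

Binomial terms of (0.518 + 0.482)^3: M 0.1390, M+2 0.3880, M+4 0.3610, M+6 0.1120 → M+2 is the base peak.
P(M+2) = C(3,1) × 0.518^2 × 0.482^1 = 3 × 0.268324 × 0.4820 = 0.387997 (base)
P(M) = C(3,0) × 0.518^3 × 0.482^0 = 1 × 0.13899183 × 1.0000 = 0.138992
Relative intensity = 0.138992 / 0.387997 × 100 = 35.8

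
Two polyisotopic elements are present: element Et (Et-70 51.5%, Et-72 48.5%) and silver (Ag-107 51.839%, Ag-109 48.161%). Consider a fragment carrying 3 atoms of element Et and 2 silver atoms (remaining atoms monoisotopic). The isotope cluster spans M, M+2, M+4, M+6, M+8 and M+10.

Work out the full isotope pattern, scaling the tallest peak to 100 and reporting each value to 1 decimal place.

Element Et pattern (n=3): 0.13659088 : 0.38590237 : 0.36342262 : 0.11408412
Silver pattern (n=2): 0.26872819 : 0.49932362 : 0.23194819
Convolve the two distributions (both contribute in 2-u steps):
  M: 0.13659088×0.26872819 = 0.036706
  M+2: 0.13659088×0.49932362 + 0.38590237×0.26872819 = 0.171906
  M+4: 0.13659088×0.23194819 + 0.38590237×0.49932362 + 0.36342262×0.26872819 = 0.322034
  M+6: 0.38590237×0.23194819 + 0.36342262×0.49932362 + 0.11408412×0.26872819 = 0.301632
  M+8: 0.36342262×0.23194819 + 0.11408412×0.49932362 = 0.141260
  M+10: 0.11408412×0.23194819 = 0.026462
Scale to base peak (0.322034) = 100: 11.4 : 53.4 : 100.0 : 93.7 : 43.9 : 8.2

11.4 : 53.4 : 100.0 : 93.7 : 43.9 : 8.2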